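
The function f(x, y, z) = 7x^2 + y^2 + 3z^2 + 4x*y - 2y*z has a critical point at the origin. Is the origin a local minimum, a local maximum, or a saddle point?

local minimum

The Hessian at the origin is H = [[14, 4, 0], [4, 2, -2], [0, -2, 6]].
Symmetric row and column elimination reduces H to a congruent diagonal form with pivots 14, 6/7, 4/3.
That gives 3 positive pivots.
H is positive definite, so the origin is a strict local minimum.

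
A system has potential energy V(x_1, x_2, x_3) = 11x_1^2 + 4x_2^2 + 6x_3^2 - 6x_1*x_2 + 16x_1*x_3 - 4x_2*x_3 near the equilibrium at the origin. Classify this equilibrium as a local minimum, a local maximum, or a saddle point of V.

local minimum

The Hessian at the origin is H = [[22, -6, 16], [-6, 8, -4], [16, -4, 12]].
An LDLᵀ factorisation of H has diagonal entries 22, 70/11, 12/35.
That gives 3 positive pivots.
H is positive definite, so the origin is a strict local minimum.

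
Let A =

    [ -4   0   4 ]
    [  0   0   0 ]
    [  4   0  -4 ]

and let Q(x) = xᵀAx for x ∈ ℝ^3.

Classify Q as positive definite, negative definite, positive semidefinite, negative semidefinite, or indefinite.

Symmetric row and column elimination reduces A to a congruent diagonal form with pivots -4, 0, 0.
So there are 1 negative, 2 zero pivots.
Hence Q is negative semidefinite.

negative semidefinite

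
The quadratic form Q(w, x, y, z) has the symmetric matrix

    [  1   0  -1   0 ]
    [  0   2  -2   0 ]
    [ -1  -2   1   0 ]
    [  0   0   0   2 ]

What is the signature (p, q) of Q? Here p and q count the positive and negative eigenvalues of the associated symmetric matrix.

(3, 1)

Congruent diagonalization of A (simultaneous row and column reduction) yields pivots 1, 2, -2, 2.
Counting signs: 3 positive, 1 negative.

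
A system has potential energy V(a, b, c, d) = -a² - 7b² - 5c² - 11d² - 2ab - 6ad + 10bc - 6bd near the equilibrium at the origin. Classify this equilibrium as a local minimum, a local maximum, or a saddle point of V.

The Hessian at the origin is H = [[-2, -2, 0, -6], [-2, -14, 10, -6], [0, 10, -10, 0], [-6, -6, 0, -22]].
Congruent diagonalization of H (simultaneous row and column reduction) yields pivots -2, -12, -5/3, -4.
So there are 4 negative pivots.
H is negative definite, so the origin is a strict local maximum.

local maximum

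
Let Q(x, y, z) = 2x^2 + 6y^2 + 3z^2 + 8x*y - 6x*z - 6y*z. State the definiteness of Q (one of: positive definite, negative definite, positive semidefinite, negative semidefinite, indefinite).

indefinite

The associated matrix is A = [[2, 4, -3], [4, 6, -3], [-3, -3, 3]].
Row-reducing A symmetrically gives the diagonal entries 2, -2, 3.
That gives 2 positive, 1 negative pivots.
Hence Q is indefinite.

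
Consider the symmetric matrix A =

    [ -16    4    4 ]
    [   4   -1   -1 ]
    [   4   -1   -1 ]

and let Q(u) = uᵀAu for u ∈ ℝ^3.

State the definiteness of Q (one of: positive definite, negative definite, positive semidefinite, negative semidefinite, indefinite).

Symmetric row and column elimination reduces A to a congruent diagonal form with pivots -16, 0, 0.
Counting signs: 1 negative, 2 zero.
Hence Q is negative semidefinite.

negative semidefinite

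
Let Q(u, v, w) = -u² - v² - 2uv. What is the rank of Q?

The symmetric matrix is A = [[-1, -1, 0], [-1, -1, 0], [0, 0, 0]].
Applying the same elementary operations to the rows and columns of A produces a congruent diagonal matrix with entries -1, 0, 0.
Counting signs: 1 negative, 2 zero.
The rank is the number of nonzero pivots: 1.

1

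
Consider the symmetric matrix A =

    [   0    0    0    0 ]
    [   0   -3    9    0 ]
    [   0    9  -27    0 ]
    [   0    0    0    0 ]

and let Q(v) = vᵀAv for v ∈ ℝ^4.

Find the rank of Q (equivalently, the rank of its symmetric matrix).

1

Row-reducing A symmetrically gives the diagonal entries 0, -3, 0, 0.
That gives 1 negative, 3 zero pivots.
The rank is the number of nonzero pivots: 1.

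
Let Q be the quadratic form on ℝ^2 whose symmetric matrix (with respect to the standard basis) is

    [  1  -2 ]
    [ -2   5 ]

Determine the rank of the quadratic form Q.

2

Symmetric row and column elimination reduces A to a congruent diagonal form with pivots 1, 1.
So there are 2 positive pivots.
The rank is the number of nonzero pivots: 2.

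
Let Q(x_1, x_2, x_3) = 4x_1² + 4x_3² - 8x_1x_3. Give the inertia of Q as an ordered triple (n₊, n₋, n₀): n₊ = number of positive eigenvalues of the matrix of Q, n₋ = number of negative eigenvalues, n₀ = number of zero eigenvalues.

The associated matrix is A = [[4, 0, -4], [0, 0, 0], [-4, 0, 4]].
Applying the same elementary operations to the rows and columns of A produces a congruent diagonal matrix with entries 4, 0, 0.
Counting signs: 1 positive, 2 zero.

(1, 0, 2)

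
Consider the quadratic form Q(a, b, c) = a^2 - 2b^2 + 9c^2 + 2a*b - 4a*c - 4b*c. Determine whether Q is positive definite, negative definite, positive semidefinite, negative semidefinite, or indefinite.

indefinite

The associated matrix is A = [[1, 1, -2], [1, -2, -2], [-2, -2, 9]].
An LDLᵀ factorisation of A has diagonal entries 1, -3, 5.
That gives 2 positive, 1 negative pivots.
Hence Q is indefinite.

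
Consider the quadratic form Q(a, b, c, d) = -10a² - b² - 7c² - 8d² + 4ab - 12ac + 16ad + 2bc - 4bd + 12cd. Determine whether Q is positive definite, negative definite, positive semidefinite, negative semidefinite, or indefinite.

The symmetric matrix of Q is A = [[-10, 2, -6, 8], [2, -1, 1, -2], [-6, 1, -7, 6], [8, -2, 6, -8]].
Leading principal minors: Δ_1 = -10, Δ_2 = 6, Δ_3 = -20, Δ_4 = 16.
The signs alternate starting with Δ_1 < 0, so by Sylvester's criterion Q is negative definite.

negative definite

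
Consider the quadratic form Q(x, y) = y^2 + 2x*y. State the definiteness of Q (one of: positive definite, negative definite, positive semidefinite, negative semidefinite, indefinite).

The symmetric matrix of Q is [[0, 1], [1, 1]].
For the 2×2 matrix [[0, 1], [1, 1]]: det = 0·1 − (1)² = -1, trace = 1.
det < 0 so the eigenvalues have opposite signs; the form is indefinite.

indefinite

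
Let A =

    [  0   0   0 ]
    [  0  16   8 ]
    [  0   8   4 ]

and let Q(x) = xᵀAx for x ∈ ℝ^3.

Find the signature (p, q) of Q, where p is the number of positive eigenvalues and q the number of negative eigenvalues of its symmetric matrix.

(1, 0)

Symmetric row and column elimination reduces A to a congruent diagonal form with pivots 0, 16, 0.
Counting signs: 1 positive, 2 zero.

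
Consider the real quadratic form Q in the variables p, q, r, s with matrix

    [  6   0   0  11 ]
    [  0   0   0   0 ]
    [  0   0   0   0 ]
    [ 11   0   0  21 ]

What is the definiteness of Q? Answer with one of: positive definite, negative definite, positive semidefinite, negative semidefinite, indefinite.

Symmetric row and column elimination reduces A to a congruent diagonal form with pivots 6, 0, 0, 5/6.
So there are 2 positive, 2 zero pivots.
Hence Q is positive semidefinite.

positive semidefinite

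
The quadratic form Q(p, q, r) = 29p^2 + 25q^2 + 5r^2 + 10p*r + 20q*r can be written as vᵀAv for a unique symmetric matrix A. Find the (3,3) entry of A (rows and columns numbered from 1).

The coefficient of r^2 in Q is 5, and that is exactly A[3,3].

5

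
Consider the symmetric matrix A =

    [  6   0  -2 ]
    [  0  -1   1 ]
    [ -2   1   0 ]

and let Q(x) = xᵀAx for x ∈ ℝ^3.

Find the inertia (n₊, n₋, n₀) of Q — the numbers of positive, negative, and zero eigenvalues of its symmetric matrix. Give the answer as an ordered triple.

(2, 1, 0)

Row-reducing A symmetrically gives the diagonal entries 6, -1, 1/3.
So there are 2 positive, 1 negative pivots.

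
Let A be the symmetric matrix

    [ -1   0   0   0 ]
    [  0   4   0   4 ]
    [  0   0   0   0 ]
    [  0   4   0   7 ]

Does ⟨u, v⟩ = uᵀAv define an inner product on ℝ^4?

no

Symmetric row and column elimination reduces A to a congruent diagonal form with pivots -1, 4, 0, 3.
So there are 2 positive, 1 negative, 1 zero pivots.
Hence Q is indefinite.
⟨·,·⟩ is an inner product exactly when A is positive definite.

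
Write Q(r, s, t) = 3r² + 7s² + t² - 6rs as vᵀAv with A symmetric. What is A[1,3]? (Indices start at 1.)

The coefficient of r·t in Q is 0. For a symmetric A this equals A[1,3] + A[3,1] = 2·A[1,3].
So A[1,3] = 0/2 = 0.

0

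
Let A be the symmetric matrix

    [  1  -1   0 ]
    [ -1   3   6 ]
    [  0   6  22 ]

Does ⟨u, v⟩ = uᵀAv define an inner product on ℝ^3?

yes

Leading principal minors: Δ_1 = 1, Δ_2 = 2, Δ_3 = 8.
All leading principal minors are positive, so by Sylvester's criterion Q is positive definite.
⟨·,·⟩ is an inner product exactly when A is positive definite.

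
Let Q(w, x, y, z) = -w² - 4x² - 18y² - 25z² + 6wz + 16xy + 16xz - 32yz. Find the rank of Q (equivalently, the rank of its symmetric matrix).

3

The associated matrix is A = [[-1, 0, 0, 3], [0, -4, 8, 8], [0, 8, -18, -16], [3, 8, -16, -25]].
Applying the same elementary operations to the rows and columns of A produces a congruent diagonal matrix with entries -1, -4, -2, 0.
So there are 3 negative, 1 zero pivots.
The rank is the number of nonzero pivots: 3.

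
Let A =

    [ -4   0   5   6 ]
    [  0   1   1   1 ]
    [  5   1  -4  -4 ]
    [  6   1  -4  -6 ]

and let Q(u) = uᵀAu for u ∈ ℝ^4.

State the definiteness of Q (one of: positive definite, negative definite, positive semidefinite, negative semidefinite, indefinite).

indefinite

Symmetric row and column elimination reduces A to a congruent diagonal form with pivots -4, 1, 5/4, -3.
So there are 2 positive, 2 negative pivots.
Hence Q is indefinite.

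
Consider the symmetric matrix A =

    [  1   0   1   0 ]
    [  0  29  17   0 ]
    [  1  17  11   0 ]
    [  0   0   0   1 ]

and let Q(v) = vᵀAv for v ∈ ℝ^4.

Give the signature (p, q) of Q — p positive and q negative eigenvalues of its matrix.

Congruent diagonalization of A (simultaneous row and column reduction) yields pivots 1, 29, 1/29, 1.
That gives 4 positive pivots.

(4, 0)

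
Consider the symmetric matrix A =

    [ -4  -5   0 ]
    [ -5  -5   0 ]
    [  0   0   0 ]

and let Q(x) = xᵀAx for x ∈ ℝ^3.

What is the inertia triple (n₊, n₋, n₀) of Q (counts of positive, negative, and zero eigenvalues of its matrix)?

Applying the same elementary operations to the rows and columns of A produces a congruent diagonal matrix with entries -4, 5/4, 0.
That gives 1 positive, 1 negative, 1 zero pivots.

(1, 1, 1)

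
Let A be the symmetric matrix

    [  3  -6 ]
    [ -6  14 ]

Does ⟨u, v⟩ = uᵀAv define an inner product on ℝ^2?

yes

For the 2×2 matrix [[3, -6], [-6, 14]]: det = 3·14 − (-6)² = 6, trace = 17.
det > 0 so both eigenvalues share the sign of the trace; trace = 17 > 0 ⇒ both positive.
⟨·,·⟩ is an inner product exactly when A is positive definite.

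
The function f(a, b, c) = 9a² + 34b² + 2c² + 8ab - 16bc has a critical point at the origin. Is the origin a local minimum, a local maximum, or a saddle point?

The Hessian at the origin is H = [[18, 8, 0], [8, 68, -16], [0, -16, 4]].
An LDLᵀ factorisation of H has diagonal entries 18, 580/9, 4/145.
Counting signs: 3 positive.
H is positive definite, so the origin is a strict local minimum.

local minimum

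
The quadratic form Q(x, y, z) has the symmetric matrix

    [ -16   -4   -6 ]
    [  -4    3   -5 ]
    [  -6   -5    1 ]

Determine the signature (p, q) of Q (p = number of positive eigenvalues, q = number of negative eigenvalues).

(2, 1)

Applying the same elementary operations to the rows and columns of A produces a congruent diagonal matrix with entries -16, 4, 3/16.
That gives 2 positive, 1 negative pivots.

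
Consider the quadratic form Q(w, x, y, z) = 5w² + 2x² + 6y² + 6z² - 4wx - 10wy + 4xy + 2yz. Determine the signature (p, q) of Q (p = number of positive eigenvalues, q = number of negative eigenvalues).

(4, 0)

The associated matrix is A = [[5, -2, -5, 0], [-2, 2, 2, 0], [-5, 2, 6, 1], [0, 0, 1, 6]].
Symmetric row and column elimination reduces A to a congruent diagonal form with pivots 5, 6/5, 1, 5.
So there are 4 positive pivots.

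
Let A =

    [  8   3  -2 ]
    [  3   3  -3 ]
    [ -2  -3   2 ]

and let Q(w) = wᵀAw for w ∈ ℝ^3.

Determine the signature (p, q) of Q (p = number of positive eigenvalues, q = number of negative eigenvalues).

(2, 1)

Congruent diagonalization of A (simultaneous row and column reduction) yields pivots 8, 15/8, -6/5.
That gives 2 positive, 1 negative pivots.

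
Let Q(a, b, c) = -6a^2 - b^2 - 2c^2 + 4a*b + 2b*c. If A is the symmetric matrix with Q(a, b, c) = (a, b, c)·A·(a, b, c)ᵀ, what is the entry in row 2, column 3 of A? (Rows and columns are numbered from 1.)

The coefficient of b·c in Q is 2. For a symmetric A this equals A[2,3] + A[3,2] = 2·A[2,3].
So A[2,3] = 2/2 = 1.

1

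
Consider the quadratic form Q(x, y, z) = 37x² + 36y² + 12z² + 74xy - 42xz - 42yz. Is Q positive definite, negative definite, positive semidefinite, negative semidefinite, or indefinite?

The symmetric matrix is A = [[37, 37, -21], [37, 36, -21], [-21, -21, 12]].
Congruent diagonalization of A (simultaneous row and column reduction) yields pivots 37, -1, 3/37.
Counting signs: 2 positive, 1 negative.
Hence Q is indefinite.

indefinite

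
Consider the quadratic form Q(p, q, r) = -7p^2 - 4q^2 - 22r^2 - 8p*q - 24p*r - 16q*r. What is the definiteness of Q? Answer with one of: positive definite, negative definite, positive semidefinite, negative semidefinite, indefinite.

The symmetric matrix of Q is A = [[-7, -4, -12], [-4, -4, -8], [-12, -8, -22]].
Leading principal minors: Δ_1 = -7, Δ_2 = 12, Δ_3 = -8.
The signs alternate starting with Δ_1 < 0, so by Sylvester's criterion Q is negative definite.

negative definite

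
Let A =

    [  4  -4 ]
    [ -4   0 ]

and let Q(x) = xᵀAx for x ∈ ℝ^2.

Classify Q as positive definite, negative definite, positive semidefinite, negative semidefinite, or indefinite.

Symmetric row and column elimination reduces A to a congruent diagonal form with pivots 4, -4.
That gives 1 positive, 1 negative pivots.
Hence Q is indefinite.

indefinite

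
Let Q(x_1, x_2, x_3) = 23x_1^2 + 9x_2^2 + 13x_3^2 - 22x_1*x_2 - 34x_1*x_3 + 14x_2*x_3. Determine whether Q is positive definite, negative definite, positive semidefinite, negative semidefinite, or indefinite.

positive definite

The associated matrix is A = [[23, -11, -17], [-11, 9, 7], [-17, 7, 13]].
Congruent diagonalization of A (simultaneous row and column reduction) yields pivots 23, 86/23, 4/43.
Counting signs: 3 positive.
Hence Q is positive definite.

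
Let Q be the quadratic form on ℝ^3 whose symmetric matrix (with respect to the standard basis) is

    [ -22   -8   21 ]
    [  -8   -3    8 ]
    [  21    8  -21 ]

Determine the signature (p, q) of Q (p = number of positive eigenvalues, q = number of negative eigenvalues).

(1, 2)

An LDLᵀ factorisation of A has diagonal entries -22, -1/11, 1/2.
That gives 1 positive, 2 negative pivots.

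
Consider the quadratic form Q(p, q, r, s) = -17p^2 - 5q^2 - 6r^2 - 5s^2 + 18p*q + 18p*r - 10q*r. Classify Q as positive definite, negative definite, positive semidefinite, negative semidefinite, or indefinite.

The symmetric matrix is A = [[-17, 9, 9, 0], [9, -5, -5, 0], [9, -5, -6, 0], [0, 0, 0, -5]].
An LDLᵀ factorisation of A has diagonal entries -17, -4/17, -1, -5.
So there are 4 negative pivots.
Hence Q is negative definite.

negative definite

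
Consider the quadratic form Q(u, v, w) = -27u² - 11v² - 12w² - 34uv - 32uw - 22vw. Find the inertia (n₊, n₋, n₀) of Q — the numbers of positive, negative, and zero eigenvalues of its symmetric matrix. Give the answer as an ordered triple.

(1, 2, 0)

Write A = [[-27, -17, -16], [-17, -11, -11], [-16, -11, -12]].
Row-reducing A symmetrically gives the diagonal entries -27, -8/27, 3/8.
So there are 1 positive, 2 negative pivots.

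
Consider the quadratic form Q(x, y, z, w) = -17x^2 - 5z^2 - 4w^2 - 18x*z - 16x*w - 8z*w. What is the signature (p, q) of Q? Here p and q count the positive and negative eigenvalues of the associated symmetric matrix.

The associated matrix is A = [[-17, 0, -9, -8], [0, 0, 0, 0], [-9, 0, -5, -4], [-8, 0, -4, -4]].
Symmetric row and column elimination reduces A to a congruent diagonal form with pivots -17, 0, -4/17, 0.
So there are 2 negative, 2 zero pivots.

(0, 2)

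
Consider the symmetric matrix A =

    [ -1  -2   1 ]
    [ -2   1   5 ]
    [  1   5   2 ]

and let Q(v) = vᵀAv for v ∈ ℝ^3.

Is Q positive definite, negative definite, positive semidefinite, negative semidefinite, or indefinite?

Congruent diagonalization of A (simultaneous row and column reduction) yields pivots -1, 5, 6/5.
So there are 2 positive, 1 negative pivots.
Hence Q is indefinite.

indefinite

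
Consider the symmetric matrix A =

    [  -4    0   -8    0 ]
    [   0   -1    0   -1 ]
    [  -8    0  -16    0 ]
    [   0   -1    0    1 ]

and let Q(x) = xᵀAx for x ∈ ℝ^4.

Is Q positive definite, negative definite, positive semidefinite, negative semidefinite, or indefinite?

Congruent diagonalization of A (simultaneous row and column reduction) yields pivots -4, -1, 0, 2.
That gives 1 positive, 2 negative, 1 zero pivots.
Hence Q is indefinite.

indefinite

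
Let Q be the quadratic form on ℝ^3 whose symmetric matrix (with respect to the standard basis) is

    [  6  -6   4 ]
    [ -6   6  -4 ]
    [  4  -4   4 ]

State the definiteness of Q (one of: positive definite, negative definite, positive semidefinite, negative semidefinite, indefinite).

Applying the same elementary operations to the rows and columns of A produces a congruent diagonal matrix with entries 6, 0, 4/3.
So there are 2 positive, 1 zero pivots.
Hence Q is positive semidefinite.

positive semidefinite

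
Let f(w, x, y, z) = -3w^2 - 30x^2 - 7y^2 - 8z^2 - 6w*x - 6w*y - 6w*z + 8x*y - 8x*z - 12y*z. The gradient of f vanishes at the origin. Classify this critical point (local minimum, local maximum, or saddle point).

The Hessian at the origin is H = [[-6, -6, -6, -6], [-6, -60, 8, -8], [-6, 8, -14, -12], [-6, -8, -12, -16]].
Symmetric row and column elimination reduces H to a congruent diagonal form with pivots -6, -54, -118/27, -12/59.
Counting signs: 4 negative.
H is negative definite, so the origin is a strict local maximum.

local maximum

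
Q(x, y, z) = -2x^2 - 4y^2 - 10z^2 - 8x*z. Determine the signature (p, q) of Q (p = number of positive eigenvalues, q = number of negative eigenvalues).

(0, 3)

The associated matrix is A = [[-2, 0, -4], [0, -4, 0], [-4, 0, -10]].
Symmetric row and column elimination reduces A to a congruent diagonal form with pivots -2, -4, -2.
So there are 3 negative pivots.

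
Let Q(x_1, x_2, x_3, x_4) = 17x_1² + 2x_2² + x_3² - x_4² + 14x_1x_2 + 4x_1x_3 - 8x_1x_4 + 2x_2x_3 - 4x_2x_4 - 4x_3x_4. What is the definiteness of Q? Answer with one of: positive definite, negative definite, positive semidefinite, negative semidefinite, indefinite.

The symmetric matrix is A = [[17, 7, 2, -4], [7, 2, 1, -2], [2, 1, 1, -2], [-4, -2, -2, -1]].
Symmetric row and column elimination reduces A to a congruent diagonal form with pivots 17, -15/17, 4/5, -5.
That gives 2 positive, 2 negative pivots.
Hence Q is indefinite.

indefinite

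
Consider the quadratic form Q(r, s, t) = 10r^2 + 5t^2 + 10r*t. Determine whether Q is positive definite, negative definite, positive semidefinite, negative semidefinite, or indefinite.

The symmetric matrix is A = [[10, 0, 5], [0, 0, 0], [5, 0, 5]].
Applying the same elementary operations to the rows and columns of A produces a congruent diagonal matrix with entries 10, 0, 5/2.
So there are 2 positive, 1 zero pivots.
Hence Q is positive semidefinite.

positive semidefinite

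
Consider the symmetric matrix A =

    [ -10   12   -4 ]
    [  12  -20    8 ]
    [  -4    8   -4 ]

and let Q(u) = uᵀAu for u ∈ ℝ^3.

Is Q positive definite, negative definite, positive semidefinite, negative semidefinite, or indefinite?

negative definite

Leading principal minors: Δ_1 = -10, Δ_2 = 56, Δ_3 = -32.
The signs alternate starting with Δ_1 < 0, so by Sylvester's criterion Q is negative definite.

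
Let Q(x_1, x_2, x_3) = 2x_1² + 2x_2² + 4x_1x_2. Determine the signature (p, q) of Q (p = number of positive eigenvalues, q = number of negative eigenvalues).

Write A = [[2, 2, 0], [2, 2, 0], [0, 0, 0]].
Applying the same elementary operations to the rows and columns of A produces a congruent diagonal matrix with entries 2, 0, 0.
That gives 1 positive, 2 zero pivots.

(1, 0)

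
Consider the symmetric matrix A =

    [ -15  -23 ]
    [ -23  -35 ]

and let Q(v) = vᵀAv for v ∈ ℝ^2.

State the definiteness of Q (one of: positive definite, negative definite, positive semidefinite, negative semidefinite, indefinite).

For the 2×2 matrix [[-15, -23], [-23, -35]]: det = -15·-35 − (-23)² = -4, trace = -50.
det < 0 so the eigenvalues have opposite signs; the form is indefinite.

indefinite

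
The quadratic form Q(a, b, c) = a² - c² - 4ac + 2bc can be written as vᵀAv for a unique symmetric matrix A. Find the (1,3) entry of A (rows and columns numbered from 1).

-2

The coefficient of a·c in Q is -4. For a symmetric A this equals A[1,3] + A[3,1] = 2·A[1,3].
So A[1,3] = -4/2 = -2.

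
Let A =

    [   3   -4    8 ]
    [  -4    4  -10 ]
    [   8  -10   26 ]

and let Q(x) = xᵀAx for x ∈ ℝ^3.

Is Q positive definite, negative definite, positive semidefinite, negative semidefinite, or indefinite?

Applying the same elementary operations to the rows and columns of A produces a congruent diagonal matrix with entries 3, -4/3, 5.
Counting signs: 2 positive, 1 negative.
Hence Q is indefinite.

indefinite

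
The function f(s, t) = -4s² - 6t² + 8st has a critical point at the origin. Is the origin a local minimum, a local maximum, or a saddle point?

The Hessian at the origin is H = [[-8, 8], [8, -12]].
det H = -8·-12 − (8)² = 32 > 0 and H[1,1] = -8 < 0, so H is negative definite.
Therefore the origin is a local maximum.

local maximum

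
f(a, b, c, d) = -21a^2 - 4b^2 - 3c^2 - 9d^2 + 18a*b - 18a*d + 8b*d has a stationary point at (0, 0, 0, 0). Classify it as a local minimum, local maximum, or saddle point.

The Hessian at the origin is H = [[-42, 18, 0, -18], [18, -8, 0, 8], [0, 0, -6, 0], [-18, 8, 0, -18]].
Row-reducing H symmetrically gives the diagonal entries -42, -2/7, -6, -10.
Counting signs: 4 negative.
H is negative definite, so the origin is a strict local maximum.

local maximum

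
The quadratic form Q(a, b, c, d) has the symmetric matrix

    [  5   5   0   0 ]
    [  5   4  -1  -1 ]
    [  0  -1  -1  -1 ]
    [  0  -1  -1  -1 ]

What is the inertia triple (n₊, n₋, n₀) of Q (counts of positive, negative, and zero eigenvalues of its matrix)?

(1, 1, 2)

Row-reducing A symmetrically gives the diagonal entries 5, -1, 0, 0.
Counting signs: 1 positive, 1 negative, 2 zero.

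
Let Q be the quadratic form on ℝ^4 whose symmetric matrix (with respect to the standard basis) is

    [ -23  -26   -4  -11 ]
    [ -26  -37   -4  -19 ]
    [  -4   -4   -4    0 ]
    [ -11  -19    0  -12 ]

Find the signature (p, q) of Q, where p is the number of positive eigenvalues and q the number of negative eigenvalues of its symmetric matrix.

(0, 4)

Congruent diagonalization of A (simultaneous row and column reduction) yields pivots -23, -175/23, -572/175, -60/143.
So there are 4 negative pivots.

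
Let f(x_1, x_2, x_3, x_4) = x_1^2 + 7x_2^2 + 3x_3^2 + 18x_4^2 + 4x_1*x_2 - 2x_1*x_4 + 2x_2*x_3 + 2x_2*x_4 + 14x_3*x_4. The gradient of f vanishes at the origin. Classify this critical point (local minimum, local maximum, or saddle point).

local minimum

The Hessian at the origin is H = [[2, 4, 0, -2], [4, 14, 2, 2], [0, 2, 6, 14], [-2, 2, 14, 36]].
Symmetric row and column elimination reduces H to a congruent diagonal form with pivots 2, 6, 16/3, 1.
That gives 4 positive pivots.
H is positive definite, so the origin is a strict local minimum.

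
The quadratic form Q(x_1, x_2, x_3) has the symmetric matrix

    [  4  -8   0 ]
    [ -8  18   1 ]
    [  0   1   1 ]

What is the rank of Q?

3

An LDLᵀ factorisation of A has diagonal entries 4, 2, 1/2.
That gives 3 positive pivots.
The rank is the number of nonzero pivots: 3.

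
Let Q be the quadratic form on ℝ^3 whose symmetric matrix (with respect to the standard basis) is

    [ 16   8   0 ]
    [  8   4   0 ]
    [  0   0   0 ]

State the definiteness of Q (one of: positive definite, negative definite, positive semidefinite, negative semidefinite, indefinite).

positive semidefinite

Row-reducing A symmetrically gives the diagonal entries 16, 0, 0.
Counting signs: 1 positive, 2 zero.
Hence Q is positive semidefinite.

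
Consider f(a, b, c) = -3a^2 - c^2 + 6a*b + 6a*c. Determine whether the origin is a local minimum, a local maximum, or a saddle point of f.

saddle point

The Hessian at the origin is H = [[-6, 6, 6], [6, 0, 0], [6, 0, -2]].
Applying the same elementary operations to the rows and columns of H produces a congruent diagonal matrix with entries -6, 6, -2.
That gives 1 positive, 2 negative pivots.
H is indefinite, so the origin is a saddle point.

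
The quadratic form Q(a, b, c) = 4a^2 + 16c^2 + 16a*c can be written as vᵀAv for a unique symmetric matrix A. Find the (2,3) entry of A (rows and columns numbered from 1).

0

The coefficient of b·c in Q is 0. For a symmetric A this equals A[2,3] + A[3,2] = 2·A[2,3].
So A[2,3] = 0/2 = 0.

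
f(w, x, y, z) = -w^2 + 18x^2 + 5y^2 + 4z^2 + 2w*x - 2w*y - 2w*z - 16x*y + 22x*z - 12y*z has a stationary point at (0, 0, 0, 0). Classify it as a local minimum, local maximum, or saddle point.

saddle point

The Hessian at the origin is H = [[-2, 2, -2, -2], [2, 36, -16, 22], [-2, -16, 10, -12], [-2, 22, -12, 8]].
Applying the same elementary operations to the rows and columns of H produces a congruent diagonal matrix with entries -2, 38, 66/19, -20/33.
Counting signs: 2 positive, 2 negative.
H is indefinite, so the origin is a saddle point.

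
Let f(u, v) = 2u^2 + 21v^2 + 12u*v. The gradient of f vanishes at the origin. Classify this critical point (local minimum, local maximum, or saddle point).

local minimum

The Hessian at the origin is H = [[4, 12], [12, 42]].
det H = 4·42 − (12)² = 24 > 0 and H[1,1] = 4 > 0, so H is positive definite.
Therefore the origin is a local minimum.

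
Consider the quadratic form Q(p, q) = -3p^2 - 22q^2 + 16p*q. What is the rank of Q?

2

Write A = [[-3, 8], [8, -22]].
Congruent diagonalization of A (simultaneous row and column reduction) yields pivots -3, -2/3.
That gives 2 negative pivots.
The rank is the number of nonzero pivots: 2.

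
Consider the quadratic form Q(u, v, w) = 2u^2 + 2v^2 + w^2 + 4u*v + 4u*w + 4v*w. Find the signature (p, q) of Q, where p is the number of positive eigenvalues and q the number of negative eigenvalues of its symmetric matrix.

(1, 1)

The associated matrix is A = [[2, 2, 2], [2, 2, 2], [2, 2, 1]].
Symmetric row and column elimination reduces A to a congruent diagonal form with pivots 2, 0, -1.
Counting signs: 1 positive, 1 negative, 1 zero.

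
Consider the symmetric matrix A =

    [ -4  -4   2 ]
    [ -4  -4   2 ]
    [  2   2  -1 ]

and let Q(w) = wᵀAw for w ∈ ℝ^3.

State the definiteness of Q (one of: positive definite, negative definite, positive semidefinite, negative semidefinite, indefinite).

Applying the same elementary operations to the rows and columns of A produces a congruent diagonal matrix with entries -4, 0, 0.
Counting signs: 1 negative, 2 zero.
Hence Q is negative semidefinite.

negative semidefinite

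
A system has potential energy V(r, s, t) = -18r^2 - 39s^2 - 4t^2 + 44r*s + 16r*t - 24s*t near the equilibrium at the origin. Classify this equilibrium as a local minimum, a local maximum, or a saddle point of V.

local maximum

The Hessian at the origin is H = [[-36, 44, 16], [44, -78, -24], [16, -24, -8]].
Row-reducing H symmetrically gives the diagonal entries -36, -218/9, -8/109.
Counting signs: 3 negative.
H is negative definite, so the origin is a strict local maximum.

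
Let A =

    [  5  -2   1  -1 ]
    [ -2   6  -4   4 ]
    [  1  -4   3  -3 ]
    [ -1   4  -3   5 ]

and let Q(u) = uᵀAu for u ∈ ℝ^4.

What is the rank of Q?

4

Row-reducing A symmetrically gives the diagonal entries 5, 26/5, 4/13, 2.
That gives 4 positive pivots.
The rank is the number of nonzero pivots: 4.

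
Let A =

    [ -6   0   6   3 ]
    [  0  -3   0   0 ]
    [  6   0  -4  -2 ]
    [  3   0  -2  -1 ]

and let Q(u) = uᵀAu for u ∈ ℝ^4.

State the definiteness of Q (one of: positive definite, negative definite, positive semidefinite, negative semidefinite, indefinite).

indefinite

Congruent diagonalization of A (simultaneous row and column reduction) yields pivots -6, -3, 2, 0.
So there are 1 positive, 2 negative, 1 zero pivots.
Hence Q is indefinite.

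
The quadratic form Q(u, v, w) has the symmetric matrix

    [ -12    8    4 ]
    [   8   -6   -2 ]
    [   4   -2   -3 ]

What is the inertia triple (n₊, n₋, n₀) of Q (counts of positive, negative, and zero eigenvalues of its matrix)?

(0, 3, 0)

Congruent diagonalization of A (simultaneous row and column reduction) yields pivots -12, -2/3, -1.
So there are 3 negative pivots.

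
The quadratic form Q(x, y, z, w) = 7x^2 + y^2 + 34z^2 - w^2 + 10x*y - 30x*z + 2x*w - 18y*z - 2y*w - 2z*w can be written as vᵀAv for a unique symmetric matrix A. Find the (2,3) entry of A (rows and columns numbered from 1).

-9

The coefficient of y·z in Q is -18. For a symmetric A this equals A[2,3] + A[3,2] = 2·A[2,3].
So A[2,3] = -18/2 = -9.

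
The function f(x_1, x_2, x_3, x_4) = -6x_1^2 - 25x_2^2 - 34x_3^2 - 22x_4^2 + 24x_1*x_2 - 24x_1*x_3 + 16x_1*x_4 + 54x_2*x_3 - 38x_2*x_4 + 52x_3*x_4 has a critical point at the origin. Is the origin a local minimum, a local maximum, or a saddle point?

The Hessian at the origin is H = [[-12, 24, -24, 16], [24, -50, 54, -38], [-24, 54, -68, 52], [16, -38, 52, -44]].
Symmetric row and column elimination reduces H to a congruent diagonal form with pivots -12, -2, -2, -8/3.
That gives 4 negative pivots.
H is negative definite, so the origin is a strict local maximum.

local maximum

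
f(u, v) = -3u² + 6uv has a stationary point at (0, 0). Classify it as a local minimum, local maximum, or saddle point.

saddle point

The Hessian at the origin is H = [[-6, 6], [6, 0]].
det H = -6·0 − (6)² = -36 < 0, so H is indefinite.
Therefore the origin is a saddle point.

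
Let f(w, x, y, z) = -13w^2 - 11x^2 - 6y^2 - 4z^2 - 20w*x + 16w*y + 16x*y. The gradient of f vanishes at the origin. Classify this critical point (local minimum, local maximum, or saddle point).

local maximum

The Hessian at the origin is H = [[-26, -20, 16, 0], [-20, -22, 16, 0], [16, 16, -12, 0], [0, 0, 0, -8]].
Symmetric row and column elimination reduces H to a congruent diagonal form with pivots -26, -86/13, -4/43, -8.
So there are 4 negative pivots.
H is negative definite, so the origin is a strict local maximum.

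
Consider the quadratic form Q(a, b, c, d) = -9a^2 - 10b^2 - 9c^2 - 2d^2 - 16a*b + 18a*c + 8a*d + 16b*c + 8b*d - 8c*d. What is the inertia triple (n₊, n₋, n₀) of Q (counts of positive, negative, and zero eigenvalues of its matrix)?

(0, 3, 1)

Write A = [[-9, -8, 9, 4], [-8, -10, 8, 4], [9, 8, -9, -4], [4, 4, -4, -2]].
Congruent diagonalization of A (simultaneous row and column reduction) yields pivots -9, -26/9, 0, -2/13.
That gives 3 negative, 1 zero pivots.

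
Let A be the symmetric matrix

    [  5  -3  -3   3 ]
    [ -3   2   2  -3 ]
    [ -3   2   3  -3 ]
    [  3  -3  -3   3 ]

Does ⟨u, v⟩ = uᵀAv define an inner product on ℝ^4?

no

An LDLᵀ factorisation of A has diagonal entries 5, 1/5, 1, -6.
That gives 3 positive, 1 negative pivots.
Hence Q is indefinite.
⟨·,·⟩ is an inner product exactly when A is positive definite.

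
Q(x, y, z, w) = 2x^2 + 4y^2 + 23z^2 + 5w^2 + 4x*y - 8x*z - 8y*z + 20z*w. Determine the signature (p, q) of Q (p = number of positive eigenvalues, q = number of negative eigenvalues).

The symmetric matrix is A = [[2, 2, -4, 0], [2, 4, -4, 0], [-4, -4, 23, 10], [0, 0, 10, 5]].
Congruent diagonalization of A (simultaneous row and column reduction) yields pivots 2, 2, 15, -5/3.
Counting signs: 3 positive, 1 negative.

(3, 1)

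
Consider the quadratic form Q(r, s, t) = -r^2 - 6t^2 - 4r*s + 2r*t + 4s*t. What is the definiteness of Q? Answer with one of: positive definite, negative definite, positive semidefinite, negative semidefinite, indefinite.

The associated matrix is A = [[-1, -2, 1], [-2, 0, 2], [1, 2, -6]].
Applying the same elementary operations to the rows and columns of A produces a congruent diagonal matrix with entries -1, 4, -5.
Counting signs: 1 positive, 2 negative.
Hence Q is indefinite.

indefinite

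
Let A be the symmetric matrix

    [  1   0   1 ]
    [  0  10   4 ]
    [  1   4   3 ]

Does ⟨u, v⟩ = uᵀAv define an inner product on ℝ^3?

Leading principal minors: Δ_1 = 1, Δ_2 = 10, Δ_3 = 4.
All leading principal minors are positive, so by Sylvester's criterion Q is positive definite.
⟨·,·⟩ is an inner product exactly when A is positive definite.

yes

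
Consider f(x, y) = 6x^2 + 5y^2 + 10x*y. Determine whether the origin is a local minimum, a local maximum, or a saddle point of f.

The Hessian at the origin is H = [[12, 10], [10, 10]].
det H = 12·10 − (10)² = 20 > 0 and H[1,1] = 12 > 0, so H is positive definite.
Therefore the origin is a local minimum.

local minimum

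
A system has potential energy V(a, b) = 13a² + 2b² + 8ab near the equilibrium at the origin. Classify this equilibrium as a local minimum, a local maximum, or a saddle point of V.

The Hessian at the origin is H = [[26, 8], [8, 4]].
det H = 26·4 − (8)² = 40 > 0 and H[1,1] = 26 > 0, so H is positive definite.
Therefore the origin is a local minimum.

local minimum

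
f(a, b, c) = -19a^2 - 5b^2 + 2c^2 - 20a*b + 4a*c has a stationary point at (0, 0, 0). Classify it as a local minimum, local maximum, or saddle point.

saddle point

The Hessian at the origin is H = [[-38, -20, 4], [-20, -10, 0], [4, 0, 4]].
Symmetric row and column elimination reduces H to a congruent diagonal form with pivots -38, 10/19, -4.
That gives 1 positive, 2 negative pivots.
H is indefinite, so the origin is a saddle point.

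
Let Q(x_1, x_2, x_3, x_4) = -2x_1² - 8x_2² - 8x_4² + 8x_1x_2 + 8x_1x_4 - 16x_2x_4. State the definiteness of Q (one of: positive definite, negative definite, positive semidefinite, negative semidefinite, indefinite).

negative semidefinite

The symmetric matrix is A = [[-2, 4, 0, 4], [4, -8, 0, -8], [0, 0, 0, 0], [4, -8, 0, -8]].
Row-reducing A symmetrically gives the diagonal entries -2, 0, 0, 0.
Counting signs: 1 negative, 3 zero.
Hence Q is negative semidefinite.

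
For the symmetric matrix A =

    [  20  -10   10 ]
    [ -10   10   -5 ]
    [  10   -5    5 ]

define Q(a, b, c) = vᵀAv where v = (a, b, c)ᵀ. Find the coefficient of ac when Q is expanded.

The coefficient of ac is A[1,3] + A[3,1] = 2·10 = 20.

20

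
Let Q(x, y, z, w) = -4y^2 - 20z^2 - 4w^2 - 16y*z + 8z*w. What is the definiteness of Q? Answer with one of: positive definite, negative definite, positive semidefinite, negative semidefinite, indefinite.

The symmetric matrix is A = [[0, 0, 0, 0], [0, -4, -8, 0], [0, -8, -20, 4], [0, 0, 4, -4]].
Symmetric row and column elimination reduces A to a congruent diagonal form with pivots 0, -4, -4, 0.
So there are 2 negative, 2 zero pivots.
Hence Q is negative semidefinite.

negative semidefinite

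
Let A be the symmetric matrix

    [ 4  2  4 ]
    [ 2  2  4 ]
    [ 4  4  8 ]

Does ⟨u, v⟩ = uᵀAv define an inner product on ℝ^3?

Applying the same elementary operations to the rows and columns of A produces a congruent diagonal matrix with entries 4, 1, 0.
That gives 2 positive, 1 zero pivots.
Hence Q is positive semidefinite.
⟨·,·⟩ is an inner product exactly when A is positive definite.

no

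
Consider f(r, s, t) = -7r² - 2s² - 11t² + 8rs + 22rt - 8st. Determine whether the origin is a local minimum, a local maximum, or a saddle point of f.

saddle point

The Hessian at the origin is H = [[-14, 8, 22], [8, -4, -8], [22, -8, -22]].
An LDLᵀ factorisation of H has diagonal entries -14, 4/7, -24.
Counting signs: 1 positive, 2 negative.
H is indefinite, so the origin is a saddle point.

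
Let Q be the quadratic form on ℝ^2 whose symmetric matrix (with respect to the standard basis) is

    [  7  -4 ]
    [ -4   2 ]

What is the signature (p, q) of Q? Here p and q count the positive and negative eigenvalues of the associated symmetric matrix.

(1, 1)

Row-reducing A symmetrically gives the diagonal entries 7, -2/7.
So there are 1 positive, 1 negative pivots.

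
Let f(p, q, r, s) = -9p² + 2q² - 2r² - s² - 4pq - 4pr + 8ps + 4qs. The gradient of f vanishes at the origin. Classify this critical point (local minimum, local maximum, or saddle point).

The Hessian at the origin is H = [[-18, -4, -4, 8], [-4, 4, 0, 4], [-4, 0, -4, 0], [8, 4, 0, -2]].
An LDLᵀ factorisation of H has diagonal entries -18, 44/9, -36/11, 2.
So there are 2 positive, 2 negative pivots.
H is indefinite, so the origin is a saddle point.

saddle point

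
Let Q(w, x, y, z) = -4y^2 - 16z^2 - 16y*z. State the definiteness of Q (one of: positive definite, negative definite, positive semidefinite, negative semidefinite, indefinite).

negative semidefinite

The associated matrix is A = [[0, 0, 0, 0], [0, 0, 0, 0], [0, 0, -4, -8], [0, 0, -8, -16]].
Row-reducing A symmetrically gives the diagonal entries 0, 0, -4, 0.
That gives 1 negative, 3 zero pivots.
Hence Q is negative semidefinite.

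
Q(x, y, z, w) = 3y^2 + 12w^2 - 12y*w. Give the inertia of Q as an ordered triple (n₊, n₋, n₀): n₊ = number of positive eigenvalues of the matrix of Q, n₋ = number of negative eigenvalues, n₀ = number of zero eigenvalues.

(1, 0, 3)

The symmetric matrix is A = [[0, 0, 0, 0], [0, 3, 0, -6], [0, 0, 0, 0], [0, -6, 0, 12]].
Symmetric row and column elimination reduces A to a congruent diagonal form with pivots 0, 3, 0, 0.
So there are 1 positive, 3 zero pivots.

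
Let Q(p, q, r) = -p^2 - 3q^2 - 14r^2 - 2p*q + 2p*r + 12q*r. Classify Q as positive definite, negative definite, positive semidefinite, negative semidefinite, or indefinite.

The symmetric matrix of Q is A = [[-1, -1, 1], [-1, -3, 6], [1, 6, -14]].
Leading principal minors: Δ_1 = -1, Δ_2 = 2, Δ_3 = -1.
The signs alternate starting with Δ_1 < 0, so by Sylvester's criterion Q is negative definite.

negative definite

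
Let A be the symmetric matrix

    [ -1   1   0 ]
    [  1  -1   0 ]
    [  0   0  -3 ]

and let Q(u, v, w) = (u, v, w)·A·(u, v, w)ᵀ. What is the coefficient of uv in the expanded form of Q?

2

The coefficient of uv is A[1,2] + A[2,1] = 2·1 = 2.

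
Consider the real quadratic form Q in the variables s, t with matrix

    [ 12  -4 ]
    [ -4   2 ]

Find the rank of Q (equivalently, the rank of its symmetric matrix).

2

Row-reducing A symmetrically gives the diagonal entries 12, 2/3.
That gives 2 positive pivots.
The rank is the number of nonzero pivots: 2.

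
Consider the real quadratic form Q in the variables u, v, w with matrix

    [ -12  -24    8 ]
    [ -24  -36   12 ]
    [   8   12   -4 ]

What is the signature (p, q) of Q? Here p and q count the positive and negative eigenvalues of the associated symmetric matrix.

Symmetric row and column elimination reduces A to a congruent diagonal form with pivots -12, 12, 0.
Counting signs: 1 positive, 1 negative, 1 zero.

(1, 1)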